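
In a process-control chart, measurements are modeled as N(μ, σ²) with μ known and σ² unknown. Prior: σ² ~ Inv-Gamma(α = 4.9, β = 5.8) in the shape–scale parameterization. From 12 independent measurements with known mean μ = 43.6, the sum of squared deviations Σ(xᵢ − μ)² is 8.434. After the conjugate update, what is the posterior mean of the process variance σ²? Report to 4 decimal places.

1.0118

With known mean μ and an Inverse-Gamma(α, β) prior on σ², the Normal likelihood is conjugate: posterior is Inv-Gamma(α + n/2, β + Σ(xᵢ−μ)²/2).
Posterior: Inv-Gamma(4.9 + 12/2, 5.8 + 8.434/2) = Inv-Gamma(10.90, 10.0170).
E[σ²|data] = β/(α−1) = 10.0170/9.90 = 1.0118.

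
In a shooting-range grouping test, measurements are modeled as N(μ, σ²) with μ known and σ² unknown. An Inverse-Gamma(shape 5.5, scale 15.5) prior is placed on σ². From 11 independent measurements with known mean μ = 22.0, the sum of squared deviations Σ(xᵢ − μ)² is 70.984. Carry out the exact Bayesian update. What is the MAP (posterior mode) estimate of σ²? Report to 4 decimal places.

With known mean μ and an Inverse-Gamma(α, β) prior on σ², the Normal likelihood is conjugate: posterior is Inv-Gamma(α + n/2, β + Σ(xᵢ−μ)²/2).
Posterior: Inv-Gamma(5.5 + 11/2, 15.5 + 70.984/2) = Inv-Gamma(11.00, 50.9920).
Mode = β/(α+1) = 50.9920/12.00 = 4.2493.

4.2493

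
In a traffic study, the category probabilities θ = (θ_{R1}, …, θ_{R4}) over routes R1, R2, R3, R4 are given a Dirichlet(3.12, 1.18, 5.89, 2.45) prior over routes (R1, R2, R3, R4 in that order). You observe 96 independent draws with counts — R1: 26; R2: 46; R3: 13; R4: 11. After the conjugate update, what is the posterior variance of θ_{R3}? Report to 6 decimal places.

0.001310

The Dirichlet prior is conjugate to the Multinomial likelihood: each posterior αⱼ = prior αⱼ + observed count nⱼ.
Posterior concentration: (29.12, 47.18, 18.89, 13.45), total = 108.64.
Var[θ_j] = α_j(Σα−α_j)/((Σα)²(Σα+1)) = 18.89·89.75/(108.64²·109.64) = 0.001310.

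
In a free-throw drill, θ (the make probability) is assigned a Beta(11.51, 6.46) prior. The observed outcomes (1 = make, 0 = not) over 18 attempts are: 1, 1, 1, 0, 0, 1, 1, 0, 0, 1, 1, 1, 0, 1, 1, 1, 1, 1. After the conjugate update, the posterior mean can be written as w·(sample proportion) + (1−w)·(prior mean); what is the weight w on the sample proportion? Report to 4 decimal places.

The Beta prior is conjugate to a Binomial/Bernoulli likelihood; the update adds successes to α and failures to β.
Posterior mean = (α₀+k)/(α₀+β₀+n) = [n/(α₀+β₀+n)]·(k/n) + [(α₀+β₀)/(α₀+β₀+n)]·α₀/(α₀+β₀), so only n and the prior enter the weight.
The weight on the data is w = n/(α₀+β₀+n) = 18/(11.51+6.46+18) = 18/35.97 = 0.5004.

0.5004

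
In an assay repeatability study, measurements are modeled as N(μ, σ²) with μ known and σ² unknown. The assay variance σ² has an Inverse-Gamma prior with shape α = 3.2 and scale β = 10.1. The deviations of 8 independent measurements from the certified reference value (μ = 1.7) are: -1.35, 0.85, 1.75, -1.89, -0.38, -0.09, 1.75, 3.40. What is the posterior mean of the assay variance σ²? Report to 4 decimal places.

With known mean μ and an Inverse-Gamma(α, β) prior on σ², the Normal likelihood is conjugate: posterior is Inv-Gamma(α + n/2, β + Σ(xᵢ−μ)²/2).
Σ(xᵢ−μ)² = (-1.35)² + (0.85)² + (1.75)² + (-1.89)² + (-0.38)² + (-0.09)² + (1.75)² + (3.40)² = 23.9546.
Posterior: Inv-Gamma(3.2 + 8/2, 10.1 + 23.9546/2) = Inv-Gamma(7.20, 22.07730).
E[σ²|data] = β/(α−1) = 22.07730/6.20 = 3.5609.

3.5609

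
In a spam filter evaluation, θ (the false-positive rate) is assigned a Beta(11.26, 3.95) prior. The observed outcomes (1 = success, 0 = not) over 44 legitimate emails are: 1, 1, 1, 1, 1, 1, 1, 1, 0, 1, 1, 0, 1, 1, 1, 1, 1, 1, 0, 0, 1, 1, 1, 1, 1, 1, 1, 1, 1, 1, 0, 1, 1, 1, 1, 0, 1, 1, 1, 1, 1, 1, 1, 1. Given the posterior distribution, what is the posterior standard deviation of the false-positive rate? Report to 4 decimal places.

0.0482

The Beta prior is conjugate to a Binomial/Bernoulli likelihood; the update adds successes to α and failures to β.
Posterior: Beta(α+k, β+n−k) = Beta(11.26+38, 3.95+6) = Beta(49.26, 9.95).
Var = αβ/((α+β)²(α+β+1)) = 49.26·9.95/(59.21²·60.21) = 0.00232198; SD = √0.00232198 = 0.0482.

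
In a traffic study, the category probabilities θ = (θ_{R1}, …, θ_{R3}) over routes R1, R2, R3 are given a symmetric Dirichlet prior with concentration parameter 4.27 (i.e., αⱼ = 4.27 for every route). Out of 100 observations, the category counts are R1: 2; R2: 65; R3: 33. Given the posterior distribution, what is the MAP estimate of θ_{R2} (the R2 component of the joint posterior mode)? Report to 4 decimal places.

The Dirichlet prior is conjugate to the Multinomial likelihood: each posterior αⱼ = prior αⱼ + observed count nⱼ.
Posterior concentration: (6.27, 69.27, 37.27), total = 112.81.
Joint mode component: (α_{R2}−1)/(Σα−K) = 68.27/109.81 = 0.6217.

0.6217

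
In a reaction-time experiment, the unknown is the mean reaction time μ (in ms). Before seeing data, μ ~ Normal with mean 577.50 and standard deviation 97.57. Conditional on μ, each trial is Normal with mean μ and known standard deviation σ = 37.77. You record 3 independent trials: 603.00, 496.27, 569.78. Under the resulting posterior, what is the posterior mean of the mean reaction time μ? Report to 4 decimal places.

For Normal data with known variance σ², a Normal(μ₀, σ₀²) prior on μ is conjugate. Posterior precision = 1/σ₀² + n/σ²; posterior mean is the precision-weighted average of μ₀ and x̄.
Σxᵢ = 603.00 + 496.27 + 569.78 = 1669.05, so n·x̄ = 1669.05.
σ₀² = 97.57² = 9519.9049, σ² = 37.77² = 1426.5729; σ² + n·σ₀² = 1426.5729 + 3·9519.9049 = 29986.2876.
Posterior mean = (μ₀/σ₀² + n·x̄/σ²)/(1/σ₀² + n/σ²) = (σ²·μ₀ + σ₀²·n·x̄)/(σ² + n·σ₀²) = (1426.5729·577.50 + 9519.9049·1669.05)/29986.2876 = 16713043.123095/29986.2876 = 557.3562.

557.3562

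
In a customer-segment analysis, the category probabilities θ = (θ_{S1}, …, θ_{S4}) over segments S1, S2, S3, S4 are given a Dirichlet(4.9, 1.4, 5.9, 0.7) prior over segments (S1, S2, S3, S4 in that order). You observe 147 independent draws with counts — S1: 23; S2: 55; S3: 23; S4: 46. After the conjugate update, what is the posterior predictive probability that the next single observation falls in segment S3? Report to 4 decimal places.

0.1807

The Dirichlet prior is conjugate to the Multinomial likelihood: each posterior αⱼ = prior αⱼ + observed count nⱼ.
Posterior concentration: (27.9, 56.4, 28.9, 46.7), total = 159.9.
P(next = S3 | data) = α_{S3}/Σα = 0.1807.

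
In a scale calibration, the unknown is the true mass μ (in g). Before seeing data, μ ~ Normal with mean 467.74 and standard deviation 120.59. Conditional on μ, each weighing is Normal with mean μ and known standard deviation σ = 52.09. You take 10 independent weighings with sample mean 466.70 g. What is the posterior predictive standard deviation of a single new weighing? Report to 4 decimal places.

54.5869

For Normal data with known variance σ², a Normal(μ₀, σ₀²) prior on μ is conjugate. Posterior precision = 1/σ₀² + n/σ²; posterior mean is the precision-weighted average of μ₀ and x̄.
σ₀² = 120.59² = 14541.9481, σ² = 52.09² = 2713.3681; σ² + n·σ₀² = 2713.3681 + 10·14541.9481 = 148132.8491.
Posterior precision = 1/σ₀² + n/σ² = 1/14541.9481 + 10/2713.3681 = (σ² + n·σ₀²)/(σ₀²σ²) = 148132.8491/(14541.9481·2713.3681); posterior variance σₙ² = σ₀²σ²/(σ² + n·σ₀²) = 14541.9481·2713.3681/148132.8491 = 266.366699.
Predictive variance for one new observation = σₙ² + σ² = 14541.9481·2713.3681/148132.8491 + 2713.3681 = σ²·(σ₀² + 148132.8491)/148132.8491 = 2713.3681·162674.7972/148132.8491 = 2979.734799; SD = √(2713.3681·162674.7972/148132.8491) = 54.5869.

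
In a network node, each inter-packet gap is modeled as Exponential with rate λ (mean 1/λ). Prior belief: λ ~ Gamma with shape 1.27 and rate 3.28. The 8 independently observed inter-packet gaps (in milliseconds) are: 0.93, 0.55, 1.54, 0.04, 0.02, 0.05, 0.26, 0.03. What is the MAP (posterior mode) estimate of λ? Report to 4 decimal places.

1.2343

With a Gamma(shape α, rate β) prior on the exponential rate λ, the posterior after n observations with total T = Σxᵢ is Gamma(α+n, β+T).
Sum of observations T = 3.42 milliseconds; n = 8.
Posterior: Gamma(1.27+8, 3.28+3.42) = Gamma(9.27, 6.70).
Mode = (α−1)/β = 1.2343.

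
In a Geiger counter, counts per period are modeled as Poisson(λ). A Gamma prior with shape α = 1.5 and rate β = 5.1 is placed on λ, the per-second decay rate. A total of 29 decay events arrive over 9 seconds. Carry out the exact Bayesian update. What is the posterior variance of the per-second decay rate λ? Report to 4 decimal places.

With a Gamma(shape α, rate β) prior, the Poisson likelihood is conjugate: the posterior is Gamma(α + ΣXᵢ, β + n).
Posterior: Gamma(α+S, β+n) = Gamma(1.5+29, 5.1+9) = Gamma(30.5, 14.1).
Var = α/β² = 30.5/14.1² = 0.1534.

0.1534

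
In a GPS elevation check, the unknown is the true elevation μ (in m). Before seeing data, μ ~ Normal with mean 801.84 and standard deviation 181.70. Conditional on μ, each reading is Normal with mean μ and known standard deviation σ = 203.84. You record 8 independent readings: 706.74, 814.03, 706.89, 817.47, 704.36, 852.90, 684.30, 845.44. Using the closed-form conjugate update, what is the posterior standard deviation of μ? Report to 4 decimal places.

For Normal data with known variance σ², a Normal(μ₀, σ₀²) prior on μ is conjugate. Posterior precision = 1/σ₀² + n/σ²; posterior mean is the precision-weighted average of μ₀ and x̄.
σ₀² = 181.70² = 33014.89, σ² = 203.84² = 41550.7456; σ² + n·σ₀² = 41550.7456 + 8·33014.89 = 305669.8656.
Posterior precision = 1/σ₀² + n/σ² = 1/33014.89 + 8/41550.7456 = (σ² + n·σ₀²)/(σ₀²σ²) = 305669.8656/(33014.89·41550.7456); posterior variance σₙ² = σ₀²σ²/(σ² + n·σ₀²) = 33014.89·41550.7456/305669.8656 = 4487.826409.
Posterior SD = √σₙ² = √(33014.89·41550.7456/305669.8656) = 66.9912.

66.9912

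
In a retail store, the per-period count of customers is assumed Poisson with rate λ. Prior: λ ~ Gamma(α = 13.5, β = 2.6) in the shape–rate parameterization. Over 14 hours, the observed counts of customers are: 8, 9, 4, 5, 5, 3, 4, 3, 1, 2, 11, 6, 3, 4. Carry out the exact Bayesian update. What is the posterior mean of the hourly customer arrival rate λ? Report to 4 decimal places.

With a Gamma(shape α, rate β) prior, the Poisson likelihood is conjugate: the posterior is Gamma(α + ΣXᵢ, β + n).
Sum of counts S = 68 over n = 14 hours.
Posterior: Gamma(α+S, β+n) = Gamma(13.5+68, 2.6+14) = Gamma(81.5, 16.6).
Posterior mean = α/β = 81.5/16.6 = 4.9096.

4.9096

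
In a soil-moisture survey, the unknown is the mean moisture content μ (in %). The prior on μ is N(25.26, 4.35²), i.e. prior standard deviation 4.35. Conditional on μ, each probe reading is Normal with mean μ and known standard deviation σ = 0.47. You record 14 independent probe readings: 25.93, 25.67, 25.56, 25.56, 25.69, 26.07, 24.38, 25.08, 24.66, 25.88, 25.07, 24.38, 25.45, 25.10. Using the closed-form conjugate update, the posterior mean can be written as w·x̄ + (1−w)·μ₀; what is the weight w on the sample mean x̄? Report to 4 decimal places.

For Normal data with known variance σ², a Normal(μ₀, σ₀²) prior on μ is conjugate. Posterior precision = 1/σ₀² + n/σ²; posterior mean is the precision-weighted average of μ₀ and x̄.
σ₀² = 4.35² = 18.9225, σ² = 0.47² = 0.2209. Prior precision 1/σ₀² = 1/18.9225; data precision n/σ² = 14/0.2209.
w = (n/σ²)/(1/σ₀² + n/σ²) = n·σ₀²/(σ² + n·σ₀²) = 14·18.9225/(0.2209 + 14·18.9225) = 264.915/265.1359 = 0.9992.

0.9992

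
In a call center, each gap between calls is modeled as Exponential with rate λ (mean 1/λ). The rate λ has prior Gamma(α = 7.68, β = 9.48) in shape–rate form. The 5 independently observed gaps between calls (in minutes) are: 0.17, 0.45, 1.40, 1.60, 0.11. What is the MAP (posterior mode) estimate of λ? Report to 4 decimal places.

With a Gamma(shape α, rate β) prior on the exponential rate λ, the posterior after n observations with total T = Σxᵢ is Gamma(α+n, β+T).
Sum of observations T = 3.73 minutes; n = 5.
Posterior: Gamma(7.68+5, 9.48+3.73) = Gamma(12.68, 13.21).
Mode = (α−1)/β = 0.8842.

0.8842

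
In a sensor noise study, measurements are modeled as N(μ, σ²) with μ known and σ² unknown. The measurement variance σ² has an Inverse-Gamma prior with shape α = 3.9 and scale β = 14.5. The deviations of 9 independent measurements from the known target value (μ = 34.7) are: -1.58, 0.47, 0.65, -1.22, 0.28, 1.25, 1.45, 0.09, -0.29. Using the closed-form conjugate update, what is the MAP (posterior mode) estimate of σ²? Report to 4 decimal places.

With known mean μ and an Inverse-Gamma(α, β) prior on σ², the Normal likelihood is conjugate: posterior is Inv-Gamma(α + n/2, β + Σ(xᵢ−μ)²/2).
Σ(xᵢ−μ)² = (-1.58)² + (0.47)² + (0.65)² + (-1.22)² + (0.28)² + (1.25)² + (1.45)² + (0.09)² + (-0.29)² = 8.4638.
Posterior: Inv-Gamma(3.9 + 9/2, 14.5 + 8.4638/2) = Inv-Gamma(8.40, 18.73190).
Mode = β/(α+1) = 18.73190/9.40 = 1.9928.

1.9928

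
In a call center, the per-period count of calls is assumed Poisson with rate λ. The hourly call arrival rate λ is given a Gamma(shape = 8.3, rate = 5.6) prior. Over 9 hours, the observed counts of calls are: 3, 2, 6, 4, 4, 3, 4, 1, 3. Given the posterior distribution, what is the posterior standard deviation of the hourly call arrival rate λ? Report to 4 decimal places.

0.4239

With a Gamma(shape α, rate β) prior, the Poisson likelihood is conjugate: the posterior is Gamma(α + ΣXᵢ, β + n).
Sum of counts S = 30 over n = 9 hours.
Posterior: Gamma(α+S, β+n) = Gamma(8.3+30, 5.6+9) = Gamma(38.3, 14.6).
SD = √α/β = √38.3/14.6 = 0.4239.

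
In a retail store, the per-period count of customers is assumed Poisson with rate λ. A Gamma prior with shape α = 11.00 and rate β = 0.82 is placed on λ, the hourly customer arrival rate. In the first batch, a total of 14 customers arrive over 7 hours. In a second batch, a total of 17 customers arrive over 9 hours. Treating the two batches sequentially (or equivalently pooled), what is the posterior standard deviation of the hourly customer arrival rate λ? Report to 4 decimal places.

0.3853

With a Gamma(shape α, rate β) prior, the Poisson likelihood is conjugate: the posterior is Gamma(α + ΣXᵢ, β + n).
After batch 1: Gamma(α+S, β+n) = Gamma(11.00+14, 0.82+7) = Gamma(25.00, 7.82).
After batch 2: Gamma(α+S, β+n) = Gamma(25.00+17, 7.82+9) = Gamma(42.00, 16.82).
SD = √α/β = √42.00/16.82 = 0.3853.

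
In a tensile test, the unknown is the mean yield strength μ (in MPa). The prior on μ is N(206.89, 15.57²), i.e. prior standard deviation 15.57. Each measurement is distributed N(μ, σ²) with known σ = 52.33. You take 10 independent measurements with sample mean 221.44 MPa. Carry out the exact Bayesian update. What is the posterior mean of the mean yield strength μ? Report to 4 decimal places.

For Normal data with known variance σ², a Normal(μ₀, σ₀²) prior on μ is conjugate. Posterior precision = 1/σ₀² + n/σ²; posterior mean is the precision-weighted average of μ₀ and x̄.
n·x̄ = 10·221.44 = 2214.4.
σ₀² = 15.57² = 242.4249, σ² = 52.33² = 2738.4289; σ² + n·σ₀² = 2738.4289 + 10·242.4249 = 5162.6779.
Posterior mean = (μ₀/σ₀² + n·x̄/σ²)/(1/σ₀² + n/σ²) = (σ²·μ₀ + σ₀²·n·x̄)/(σ² + n·σ₀²) = (2738.4289·206.89 + 242.4249·2214.4)/5162.6779 = 1103379.253681/5162.6779 = 213.7223.

213.7223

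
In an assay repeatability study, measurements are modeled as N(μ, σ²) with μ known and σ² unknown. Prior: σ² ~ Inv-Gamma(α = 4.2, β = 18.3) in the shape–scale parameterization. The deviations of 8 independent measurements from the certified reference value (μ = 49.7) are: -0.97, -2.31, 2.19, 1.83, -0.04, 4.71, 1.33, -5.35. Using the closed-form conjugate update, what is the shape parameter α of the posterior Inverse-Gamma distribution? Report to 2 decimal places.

8.20

With known mean μ and an Inverse-Gamma(α, β) prior on σ², the Normal likelihood is conjugate: posterior is Inv-Gamma(α + n/2, β + Σ(xᵢ−μ)²/2).
Σ(xᵢ−μ)² = (-0.97)² + (-2.31)² + (2.19)² + (1.83)² + (-0.04)² + (4.71)² + (1.33)² + (-5.35)² = 66.9991.
Posterior: Inv-Gamma(4.2 + 8/2, 18.3 + 66.9991/2) = Inv-Gamma(8.20, 51.79955).
Posterior α = 8.20.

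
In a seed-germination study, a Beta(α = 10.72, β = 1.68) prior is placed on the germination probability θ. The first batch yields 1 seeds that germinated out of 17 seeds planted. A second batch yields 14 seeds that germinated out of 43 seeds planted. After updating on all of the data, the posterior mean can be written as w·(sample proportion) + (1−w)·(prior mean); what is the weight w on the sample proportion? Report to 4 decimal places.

0.8287

The Beta prior is conjugate to a Binomial/Bernoulli likelihood; the update adds successes to α and failures to β.
Total number of seeds planted: n = 17 + 43 = 60.
Posterior mean = (α₀+k)/(α₀+β₀+n) = [n/(α₀+β₀+n)]·(k/n) + [(α₀+β₀)/(α₀+β₀+n)]·α₀/(α₀+β₀), so only n and the prior enter the weight.
The weight on the data is w = n/(α₀+β₀+n) = 60/(10.72+1.68+60) = 60/72.40 = 0.8287.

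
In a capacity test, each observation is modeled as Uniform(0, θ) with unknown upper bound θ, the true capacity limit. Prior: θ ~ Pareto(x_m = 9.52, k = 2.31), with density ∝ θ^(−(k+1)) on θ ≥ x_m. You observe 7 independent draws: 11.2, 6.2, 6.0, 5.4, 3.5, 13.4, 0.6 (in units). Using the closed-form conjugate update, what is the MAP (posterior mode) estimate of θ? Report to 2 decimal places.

A Pareto(scale x_m, shape k) prior on the upper bound θ of Uniform(0, θ) is conjugate: posterior is Pareto(max(x_m, max xᵢ), k + n).
Sample maximum = 13.4; prior scale x_m = 9.52 → posterior scale = max = 13.40.
Posterior shape = 2.31 + 7 = 9.31.
The Pareto density is decreasing on [x_m, ∞), so the mode is x_m = 13.40.

13.40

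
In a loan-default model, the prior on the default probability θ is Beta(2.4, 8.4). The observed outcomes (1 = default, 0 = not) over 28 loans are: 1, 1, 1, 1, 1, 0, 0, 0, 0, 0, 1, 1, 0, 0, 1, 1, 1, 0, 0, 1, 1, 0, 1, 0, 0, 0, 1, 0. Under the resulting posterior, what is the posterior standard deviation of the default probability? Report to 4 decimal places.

The Beta prior is conjugate to a Binomial/Bernoulli likelihood; the update adds successes to α and failures to β.
Posterior: Beta(α+k, β+n−k) = Beta(2.4+14, 8.4+14) = Beta(16.4, 22.4).
Var = αβ/((α+β)²(α+β+1)) = 16.4·22.4/(38.8²·39.8) = 0.00613120; SD = √0.00613120 = 0.0783.

0.0783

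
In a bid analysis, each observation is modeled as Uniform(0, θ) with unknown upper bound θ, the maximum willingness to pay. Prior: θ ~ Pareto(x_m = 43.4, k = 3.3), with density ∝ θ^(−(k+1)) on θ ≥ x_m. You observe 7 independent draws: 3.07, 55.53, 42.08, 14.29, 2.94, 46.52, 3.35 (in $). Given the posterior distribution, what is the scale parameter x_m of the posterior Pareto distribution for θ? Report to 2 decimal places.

55.53

A Pareto(scale x_m, shape k) prior on the upper bound θ of Uniform(0, θ) is conjugate: posterior is Pareto(max(x_m, max xᵢ), k + n).
Sample maximum = 55.53; prior scale x_m = 43.4 → posterior scale = max = 55.53.
Posterior shape = 3.3 + 7 = 10.3.
Posterior scale x_m = 55.53.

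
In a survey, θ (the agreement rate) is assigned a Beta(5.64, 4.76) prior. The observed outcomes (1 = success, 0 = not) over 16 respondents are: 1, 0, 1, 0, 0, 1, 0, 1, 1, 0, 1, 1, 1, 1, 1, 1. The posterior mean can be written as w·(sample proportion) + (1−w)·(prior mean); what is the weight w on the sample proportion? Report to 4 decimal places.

0.6061

The Beta prior is conjugate to a Binomial/Bernoulli likelihood; the update adds successes to α and failures to β.
Posterior mean = (α₀+k)/(α₀+β₀+n) = [n/(α₀+β₀+n)]·(k/n) + [(α₀+β₀)/(α₀+β₀+n)]·α₀/(α₀+β₀), so only n and the prior enter the weight.
The weight on the data is w = n/(α₀+β₀+n) = 16/(5.64+4.76+16) = 16/26.40 = 0.6061.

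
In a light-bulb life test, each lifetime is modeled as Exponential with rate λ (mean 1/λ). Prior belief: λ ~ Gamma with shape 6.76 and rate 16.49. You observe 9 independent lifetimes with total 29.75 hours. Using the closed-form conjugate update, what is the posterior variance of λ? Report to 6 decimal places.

0.007371

With a Gamma(shape α, rate β) prior on the exponential rate λ, the posterior after n observations with total T = Σxᵢ is Gamma(α+n, β+T).
Posterior: Gamma(6.76+9, 16.49+29.75) = Gamma(15.76, 46.24).
Var = α/β² = 0.007371.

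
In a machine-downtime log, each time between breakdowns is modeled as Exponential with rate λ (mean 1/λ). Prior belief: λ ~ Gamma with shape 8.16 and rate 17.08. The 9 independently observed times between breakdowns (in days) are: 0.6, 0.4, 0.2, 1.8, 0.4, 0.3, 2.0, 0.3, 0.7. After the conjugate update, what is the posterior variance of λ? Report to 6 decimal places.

With a Gamma(shape α, rate β) prior on the exponential rate λ, the posterior after n observations with total T = Σxᵢ is Gamma(α+n, β+T).
Sum of observations T = 6.7 days; n = 9.
Posterior: Gamma(8.16+9, 17.08+6.7) = Gamma(17.16, 23.78).
Var = α/β² = 0.030345.

0.030345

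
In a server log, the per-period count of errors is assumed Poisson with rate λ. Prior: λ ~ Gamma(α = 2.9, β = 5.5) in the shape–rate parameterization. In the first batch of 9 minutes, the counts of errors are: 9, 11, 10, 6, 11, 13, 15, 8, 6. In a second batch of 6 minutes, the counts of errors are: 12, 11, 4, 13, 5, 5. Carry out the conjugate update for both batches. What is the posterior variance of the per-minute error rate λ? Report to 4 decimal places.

With a Gamma(shape α, rate β) prior, the Poisson likelihood is conjugate: the posterior is Gamma(α + ΣXᵢ, β + n).
Batch 1: sum of counts S = 89 over n = 9 minutes.
After batch 1: Gamma(α+S, β+n) = Gamma(2.9+89, 5.5+9) = Gamma(91.9, 14.5).
Batch 2: sum of counts S = 50 over n = 6 minutes.
After batch 2: Gamma(α+S, β+n) = Gamma(91.9+50, 14.5+6) = Gamma(141.9, 20.5).
Var = α/β² = 141.9/20.5² = 0.3377.

0.3377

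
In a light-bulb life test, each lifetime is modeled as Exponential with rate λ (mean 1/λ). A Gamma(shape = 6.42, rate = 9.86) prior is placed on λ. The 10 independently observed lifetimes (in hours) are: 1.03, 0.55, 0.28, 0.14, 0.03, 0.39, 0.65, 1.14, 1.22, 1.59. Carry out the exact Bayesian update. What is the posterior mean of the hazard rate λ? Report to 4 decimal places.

With a Gamma(shape α, rate β) prior on the exponential rate λ, the posterior after n observations with total T = Σxᵢ is Gamma(α+n, β+T).
Sum of observations T = 7.02 hours; n = 10.
Posterior: Gamma(6.42+10, 9.86+7.02) = Gamma(16.42, 16.88).
Posterior mean of λ = α/β = 16.42/16.88 = 0.9727.

0.9727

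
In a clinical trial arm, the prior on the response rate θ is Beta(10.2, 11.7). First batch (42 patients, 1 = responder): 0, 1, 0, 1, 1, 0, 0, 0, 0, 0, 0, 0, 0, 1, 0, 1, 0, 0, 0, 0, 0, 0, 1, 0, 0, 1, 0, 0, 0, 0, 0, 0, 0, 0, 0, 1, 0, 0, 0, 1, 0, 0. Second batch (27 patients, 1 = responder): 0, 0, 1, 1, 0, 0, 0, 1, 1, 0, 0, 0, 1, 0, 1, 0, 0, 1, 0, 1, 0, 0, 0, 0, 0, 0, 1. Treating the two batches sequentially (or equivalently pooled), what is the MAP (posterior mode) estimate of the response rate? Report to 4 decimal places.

The Beta prior is conjugate to a Binomial/Bernoulli likelihood; the update adds successes to α and failures to β.
After batch 1: Beta(10.2+9, 11.7+33) = Beta(19.2, 44.7).
After batch 2: Beta(19.2+9, 44.7+18) = Beta(28.2, 62.7).
Mode of Beta(a,b) for a,b>1 is (a−1)/(a+b−2) = 27.2/88.9 = 0.3060.

0.3060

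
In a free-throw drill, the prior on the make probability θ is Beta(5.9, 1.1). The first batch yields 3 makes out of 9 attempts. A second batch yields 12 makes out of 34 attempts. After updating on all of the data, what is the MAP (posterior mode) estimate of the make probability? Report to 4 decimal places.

0.4146

The Beta prior is conjugate to a Binomial/Bernoulli likelihood; the update adds successes to α and failures to β.
After batch 1: Beta(5.9+3, 1.1+6) = Beta(8.9, 7.1).
After batch 2: Beta(8.9+12, 7.1+22) = Beta(20.9, 29.1).
Mode of Beta(a,b) for a,b>1 is (a−1)/(a+b−2) = 19.9/48.0 = 0.4146.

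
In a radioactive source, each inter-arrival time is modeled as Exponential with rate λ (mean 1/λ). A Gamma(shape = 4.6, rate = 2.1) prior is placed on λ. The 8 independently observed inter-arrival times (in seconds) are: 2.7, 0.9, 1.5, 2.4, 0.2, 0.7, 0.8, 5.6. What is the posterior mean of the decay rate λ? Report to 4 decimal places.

With a Gamma(shape α, rate β) prior on the exponential rate λ, the posterior after n observations with total T = Σxᵢ is Gamma(α+n, β+T).
Sum of observations T = 14.8 seconds; n = 8.
Posterior: Gamma(4.6+8, 2.1+14.8) = Gamma(12.6, 16.9).
Posterior mean of λ = α/β = 12.6/16.9 = 0.7456.

0.7456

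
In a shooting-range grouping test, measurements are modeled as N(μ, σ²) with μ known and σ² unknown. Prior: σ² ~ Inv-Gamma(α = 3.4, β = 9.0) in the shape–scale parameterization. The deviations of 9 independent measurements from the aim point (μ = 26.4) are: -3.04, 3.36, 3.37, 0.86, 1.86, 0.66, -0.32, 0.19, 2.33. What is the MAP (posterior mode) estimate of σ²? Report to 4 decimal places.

With known mean μ and an Inverse-Gamma(α, β) prior on σ², the Normal likelihood is conjugate: posterior is Inv-Gamma(α + n/2, β + Σ(xᵢ−μ)²/2).
Σ(xᵢ−μ)² = (-3.04)² + (3.36)² + (3.37)² + (0.86)² + (1.86)² + (0.66)² + (-0.32)² + (0.19)² + (2.33)² = 42.0903.
Posterior: Inv-Gamma(3.4 + 9/2, 9.0 + 42.0903/2) = Inv-Gamma(7.90, 30.04515).
Mode = β/(α+1) = 30.04515/8.90 = 3.3759.

3.3759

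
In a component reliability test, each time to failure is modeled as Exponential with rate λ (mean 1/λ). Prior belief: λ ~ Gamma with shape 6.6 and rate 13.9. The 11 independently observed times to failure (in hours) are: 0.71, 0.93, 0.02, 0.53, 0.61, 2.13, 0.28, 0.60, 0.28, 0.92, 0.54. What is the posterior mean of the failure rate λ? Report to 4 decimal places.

With a Gamma(shape α, rate β) prior on the exponential rate λ, the posterior after n observations with total T = Σxᵢ is Gamma(α+n, β+T).
Sum of observations T = 7.55 hours; n = 11.
Posterior: Gamma(6.6+11, 13.9+7.55) = Gamma(17.6, 21.45).
Posterior mean of λ = α/β = 17.6/21.45 = 0.8205.

0.8205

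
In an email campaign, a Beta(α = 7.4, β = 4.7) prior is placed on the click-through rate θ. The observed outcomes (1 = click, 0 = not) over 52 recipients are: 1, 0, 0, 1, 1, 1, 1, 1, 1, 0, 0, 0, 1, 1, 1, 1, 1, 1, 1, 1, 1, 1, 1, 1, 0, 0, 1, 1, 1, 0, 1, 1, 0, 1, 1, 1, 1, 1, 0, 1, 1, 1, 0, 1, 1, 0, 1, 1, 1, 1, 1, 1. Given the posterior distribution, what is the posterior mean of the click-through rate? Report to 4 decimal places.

The Beta prior is conjugate to a Binomial/Bernoulli likelihood; the update adds successes to α and failures to β.
Posterior: Beta(α+k, β+n−k) = Beta(7.4+40, 4.7+12) = Beta(47.4, 16.7).
Posterior mean = α/(α+β) = 47.4/64.1 = 0.7395.

0.7395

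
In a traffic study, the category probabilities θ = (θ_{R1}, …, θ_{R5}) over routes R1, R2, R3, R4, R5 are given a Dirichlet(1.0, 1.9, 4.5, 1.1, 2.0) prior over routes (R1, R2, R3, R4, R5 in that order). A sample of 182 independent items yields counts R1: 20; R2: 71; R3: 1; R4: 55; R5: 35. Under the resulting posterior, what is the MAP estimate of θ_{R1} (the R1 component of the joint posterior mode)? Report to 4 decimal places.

0.1067

The Dirichlet prior is conjugate to the Multinomial likelihood: each posterior αⱼ = prior αⱼ + observed count nⱼ.
Posterior concentration: (21.0, 72.9, 5.5, 56.1, 37.0), total = 192.5.
Joint mode component: (α_{R1}−1)/(Σα−K) = 20.0/187.5 = 0.1067.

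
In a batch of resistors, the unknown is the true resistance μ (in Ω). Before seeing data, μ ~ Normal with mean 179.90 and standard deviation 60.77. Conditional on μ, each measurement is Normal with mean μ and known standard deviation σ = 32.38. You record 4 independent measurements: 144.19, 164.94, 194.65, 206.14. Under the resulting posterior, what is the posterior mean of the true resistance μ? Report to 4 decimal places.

177.6404

For Normal data with known variance σ², a Normal(μ₀, σ₀²) prior on μ is conjugate. Posterior precision = 1/σ₀² + n/σ²; posterior mean is the precision-weighted average of μ₀ and x̄.
Σxᵢ = 144.19 + 164.94 + 194.65 + 206.14 = 709.92, so n·x̄ = 709.92.
σ₀² = 60.77² = 3692.9929, σ² = 32.38² = 1048.4644; σ² + n·σ₀² = 1048.4644 + 4·3692.9929 = 15820.436.
Posterior mean = (μ₀/σ₀² + n·x̄/σ²)/(1/σ₀² + n/σ²) = (σ²·μ₀ + σ₀²·n·x̄)/(σ² + n·σ₀²) = (1048.4644·179.90 + 3692.9929·709.92)/15820.436 = 2810348.265128/15820.436 = 177.6404.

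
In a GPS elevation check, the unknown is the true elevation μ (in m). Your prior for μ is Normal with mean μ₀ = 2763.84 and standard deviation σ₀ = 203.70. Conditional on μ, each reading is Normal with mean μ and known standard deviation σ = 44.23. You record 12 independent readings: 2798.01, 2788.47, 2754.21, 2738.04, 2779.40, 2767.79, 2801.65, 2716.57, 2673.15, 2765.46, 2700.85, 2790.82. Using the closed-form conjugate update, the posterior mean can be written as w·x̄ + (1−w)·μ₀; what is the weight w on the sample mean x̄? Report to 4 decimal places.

0.9961

For Normal data with known variance σ², a Normal(μ₀, σ₀²) prior on μ is conjugate. Posterior precision = 1/σ₀² + n/σ²; posterior mean is the precision-weighted average of μ₀ and x̄.
σ₀² = 203.70² = 41493.69, σ² = 44.23² = 1956.2929. Prior precision 1/σ₀² = 1/41493.69; data precision n/σ² = 12/1956.2929.
w = (n/σ²)/(1/σ₀² + n/σ²) = n·σ₀²/(σ² + n·σ₀²) = 12·41493.69/(1956.2929 + 12·41493.69) = 497924.28/499880.5729 = 0.9961.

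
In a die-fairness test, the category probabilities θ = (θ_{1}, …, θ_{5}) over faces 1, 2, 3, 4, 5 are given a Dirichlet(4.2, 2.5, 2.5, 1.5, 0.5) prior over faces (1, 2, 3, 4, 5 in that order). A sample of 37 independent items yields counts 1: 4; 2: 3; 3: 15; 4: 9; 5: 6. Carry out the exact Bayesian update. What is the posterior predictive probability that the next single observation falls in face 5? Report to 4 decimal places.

0.1349

The Dirichlet prior is conjugate to the Multinomial likelihood: each posterior αⱼ = prior αⱼ + observed count nⱼ.
Posterior concentration: (8.2, 5.5, 17.5, 10.5, 6.5), total = 48.2.
P(next = 5 | data) = α_{5}/Σα = 0.1349.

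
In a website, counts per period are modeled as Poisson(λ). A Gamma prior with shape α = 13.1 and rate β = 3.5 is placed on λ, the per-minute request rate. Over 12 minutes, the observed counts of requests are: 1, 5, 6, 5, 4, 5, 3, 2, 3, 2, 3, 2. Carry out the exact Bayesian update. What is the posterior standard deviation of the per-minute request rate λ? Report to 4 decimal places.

0.4745

With a Gamma(shape α, rate β) prior, the Poisson likelihood is conjugate: the posterior is Gamma(α + ΣXᵢ, β + n).
Sum of counts S = 41 over n = 12 minutes.
Posterior: Gamma(α+S, β+n) = Gamma(13.1+41, 3.5+12) = Gamma(54.1, 15.5).
SD = √α/β = √54.1/15.5 = 0.4745.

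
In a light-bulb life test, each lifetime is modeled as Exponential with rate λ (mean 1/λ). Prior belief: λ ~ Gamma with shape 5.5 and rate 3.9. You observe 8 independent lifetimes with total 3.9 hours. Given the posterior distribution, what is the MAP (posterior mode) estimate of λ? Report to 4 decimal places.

1.6026

With a Gamma(shape α, rate β) prior on the exponential rate λ, the posterior after n observations with total T = Σxᵢ is Gamma(α+n, β+T).
Posterior: Gamma(5.5+8, 3.9+3.9) = Gamma(13.5, 7.8).
Mode = (α−1)/β = 1.6026.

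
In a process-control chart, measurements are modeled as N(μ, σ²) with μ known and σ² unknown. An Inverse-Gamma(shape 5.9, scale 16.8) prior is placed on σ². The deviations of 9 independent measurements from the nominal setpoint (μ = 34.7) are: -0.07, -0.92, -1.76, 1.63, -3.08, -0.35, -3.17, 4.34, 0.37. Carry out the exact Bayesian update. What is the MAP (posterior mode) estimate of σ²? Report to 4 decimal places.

3.4577

With known mean μ and an Inverse-Gamma(α, β) prior on σ², the Normal likelihood is conjugate: posterior is Inv-Gamma(α + n/2, β + Σ(xᵢ−μ)²/2).
Σ(xᵢ−μ)² = (-0.07)² + (-0.92)² + (-1.76)² + (1.63)² + (-3.08)² + (-0.35)² + (-3.17)² + (4.34)² + (0.37)² = 45.2361.
Posterior: Inv-Gamma(5.9 + 9/2, 16.8 + 45.2361/2) = Inv-Gamma(10.40, 39.41805).
Mode = β/(α+1) = 39.41805/11.40 = 3.4577.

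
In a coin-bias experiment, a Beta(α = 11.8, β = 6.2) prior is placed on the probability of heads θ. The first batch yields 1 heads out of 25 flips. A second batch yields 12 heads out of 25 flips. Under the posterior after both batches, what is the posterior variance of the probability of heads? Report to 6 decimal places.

The Beta prior is conjugate to a Binomial/Bernoulli likelihood; the update adds successes to α and failures to β.
After batch 1: Beta(11.8+1, 6.2+24) = Beta(12.8, 30.2).
After batch 2: Beta(12.8+12, 30.2+13) = Beta(24.8, 43.2).
Var = αβ/((α+β)²(α+β+1)) = 24.8·43.2/(68.0²·69.0) = 0.003358.

0.003358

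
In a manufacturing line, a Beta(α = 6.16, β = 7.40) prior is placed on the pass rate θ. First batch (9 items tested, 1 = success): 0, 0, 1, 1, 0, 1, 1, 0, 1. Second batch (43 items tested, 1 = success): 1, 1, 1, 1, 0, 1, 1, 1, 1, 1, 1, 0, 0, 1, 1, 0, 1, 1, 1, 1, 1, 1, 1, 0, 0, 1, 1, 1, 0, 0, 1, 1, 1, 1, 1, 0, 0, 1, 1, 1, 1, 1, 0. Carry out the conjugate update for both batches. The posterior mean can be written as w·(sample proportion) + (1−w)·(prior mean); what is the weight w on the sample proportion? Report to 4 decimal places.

The Beta prior is conjugate to a Binomial/Bernoulli likelihood; the update adds successes to α and failures to β.
Total number of items tested: n = 9 + 43 = 52.
Posterior mean = (α₀+k)/(α₀+β₀+n) = [n/(α₀+β₀+n)]·(k/n) + [(α₀+β₀)/(α₀+β₀+n)]·α₀/(α₀+β₀), so only n and the prior enter the weight.
The weight on the data is w = n/(α₀+β₀+n) = 52/(6.16+7.40+52) = 52/65.56 = 0.7932.

0.7932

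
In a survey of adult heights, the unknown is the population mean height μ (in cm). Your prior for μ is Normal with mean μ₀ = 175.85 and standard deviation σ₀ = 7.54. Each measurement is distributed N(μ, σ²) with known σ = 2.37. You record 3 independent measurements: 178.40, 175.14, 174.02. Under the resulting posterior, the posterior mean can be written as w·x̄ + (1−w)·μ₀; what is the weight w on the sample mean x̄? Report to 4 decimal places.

0.9681

For Normal data with known variance σ², a Normal(μ₀, σ₀²) prior on μ is conjugate. Posterior precision = 1/σ₀² + n/σ²; posterior mean is the precision-weighted average of μ₀ and x̄.
σ₀² = 7.54² = 56.8516, σ² = 2.37² = 5.6169. Prior precision 1/σ₀² = 1/56.8516; data precision n/σ² = 3/5.6169.
w = (n/σ²)/(1/σ₀² + n/σ²) = n·σ₀²/(σ² + n·σ₀²) = 3·56.8516/(5.6169 + 3·56.8516) = 170.5548/176.1717 = 0.9681.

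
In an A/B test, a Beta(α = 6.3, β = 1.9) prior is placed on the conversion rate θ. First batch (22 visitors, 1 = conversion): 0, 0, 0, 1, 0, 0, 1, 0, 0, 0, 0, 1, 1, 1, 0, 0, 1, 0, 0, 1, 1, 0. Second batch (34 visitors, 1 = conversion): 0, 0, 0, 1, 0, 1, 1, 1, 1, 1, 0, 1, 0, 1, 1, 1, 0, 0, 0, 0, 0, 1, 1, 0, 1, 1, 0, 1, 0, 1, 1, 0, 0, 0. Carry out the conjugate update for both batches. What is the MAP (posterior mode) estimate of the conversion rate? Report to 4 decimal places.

0.4871

The Beta prior is conjugate to a Binomial/Bernoulli likelihood; the update adds successes to α and failures to β.
After batch 1: Beta(6.3+8, 1.9+14) = Beta(14.3, 15.9).
After batch 2: Beta(14.3+17, 15.9+17) = Beta(31.3, 32.9).
Mode of Beta(a,b) for a,b>1 is (a−1)/(a+b−2) = 30.3/62.2 = 0.4871.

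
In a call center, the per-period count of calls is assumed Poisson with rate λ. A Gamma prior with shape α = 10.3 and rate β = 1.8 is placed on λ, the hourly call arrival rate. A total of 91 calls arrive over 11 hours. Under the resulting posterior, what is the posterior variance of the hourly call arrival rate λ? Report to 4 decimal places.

0.6183

With a Gamma(shape α, rate β) prior, the Poisson likelihood is conjugate: the posterior is Gamma(α + ΣXᵢ, β + n).
Posterior: Gamma(α+S, β+n) = Gamma(10.3+91, 1.8+11) = Gamma(101.3, 12.8).
Var = α/β² = 101.3/12.8² = 0.6183.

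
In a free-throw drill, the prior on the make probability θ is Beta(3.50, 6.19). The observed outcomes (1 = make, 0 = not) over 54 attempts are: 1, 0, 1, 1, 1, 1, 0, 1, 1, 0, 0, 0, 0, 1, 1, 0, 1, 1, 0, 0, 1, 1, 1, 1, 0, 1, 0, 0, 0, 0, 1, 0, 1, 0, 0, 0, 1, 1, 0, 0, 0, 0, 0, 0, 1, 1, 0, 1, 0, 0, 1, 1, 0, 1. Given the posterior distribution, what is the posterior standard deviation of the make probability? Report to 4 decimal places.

0.0620

The Beta prior is conjugate to a Binomial/Bernoulli likelihood; the update adds successes to α and failures to β.
Posterior: Beta(α+k, β+n−k) = Beta(3.50+26, 6.19+28) = Beta(29.50, 34.19).
Var = αβ/((α+β)²(α+β+1)) = 29.50·34.19/(63.69²·64.69) = 0.00384363; SD = √0.00384363 = 0.0620.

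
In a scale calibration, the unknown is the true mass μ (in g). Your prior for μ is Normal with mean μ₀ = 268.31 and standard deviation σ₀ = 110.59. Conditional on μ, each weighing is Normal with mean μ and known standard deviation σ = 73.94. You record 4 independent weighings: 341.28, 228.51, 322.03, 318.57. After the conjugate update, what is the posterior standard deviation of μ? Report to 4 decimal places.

For Normal data with known variance σ², a Normal(μ₀, σ₀²) prior on μ is conjugate. Posterior precision = 1/σ₀² + n/σ²; posterior mean is the precision-weighted average of μ₀ and x̄.
σ₀² = 110.59² = 12230.1481, σ² = 73.94² = 5467.1236; σ² + n·σ₀² = 5467.1236 + 4·12230.1481 = 54387.716.
Posterior precision = 1/σ₀² + n/σ² = 1/12230.1481 + 4/5467.1236 = (σ² + n·σ₀²)/(σ₀²σ²) = 54387.716/(12230.1481·5467.1236); posterior variance σₙ² = σ₀²σ²/(σ² + n·σ₀²) = 12230.1481·5467.1236/54387.716 = 1229.390315.
Posterior SD = √σₙ² = √(12230.1481·5467.1236/54387.716) = 35.0627.

35.0627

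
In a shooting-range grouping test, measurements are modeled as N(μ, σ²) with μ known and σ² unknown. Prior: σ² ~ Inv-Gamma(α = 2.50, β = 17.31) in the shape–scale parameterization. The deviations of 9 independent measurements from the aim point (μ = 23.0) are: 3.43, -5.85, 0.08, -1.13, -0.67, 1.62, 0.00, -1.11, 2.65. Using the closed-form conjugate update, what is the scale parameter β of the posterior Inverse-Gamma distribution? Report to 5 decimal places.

46.60930

With known mean μ and an Inverse-Gamma(α, β) prior on σ², the Normal likelihood is conjugate: posterior is Inv-Gamma(α + n/2, β + Σ(xᵢ−μ)²/2).
Σ(xᵢ−μ)² = (3.43)² + (-5.85)² + (0.08)² + (-1.13)² + (-0.67)² + (1.62)² + (0.00)² + (-1.11)² + (2.65)² = 58.5986.
Posterior: Inv-Gamma(2.50 + 9/2, 17.31 + 58.5986/2) = Inv-Gamma(7.00, 46.60930).
Posterior β = 46.60930.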